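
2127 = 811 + 1316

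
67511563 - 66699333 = 812230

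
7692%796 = 528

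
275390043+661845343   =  937235386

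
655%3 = 1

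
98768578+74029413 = 172797991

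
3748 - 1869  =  1879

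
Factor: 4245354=2^1*3^2*227^1 * 1039^1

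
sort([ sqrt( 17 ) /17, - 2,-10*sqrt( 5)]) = [  -  10*sqrt ( 5), - 2, sqrt( 17 )/17]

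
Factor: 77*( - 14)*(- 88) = 2^4*7^2*11^2= 94864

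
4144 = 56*74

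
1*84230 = 84230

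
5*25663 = 128315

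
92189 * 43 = 3964127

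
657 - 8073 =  - 7416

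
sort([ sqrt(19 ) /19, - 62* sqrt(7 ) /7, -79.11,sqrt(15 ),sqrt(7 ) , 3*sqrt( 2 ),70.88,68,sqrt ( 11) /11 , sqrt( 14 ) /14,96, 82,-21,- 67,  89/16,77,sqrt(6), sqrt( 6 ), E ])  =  [ - 79.11,  -  67, - 62 * sqrt( 7) /7, - 21,sqrt( 19)/19,sqrt(14)/14,sqrt(11)/11,sqrt( 6 ), sqrt(6),sqrt ( 7 ),E,sqrt (15 ),3*sqrt(2),89/16,68, 70.88,77, 82,96] 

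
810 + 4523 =5333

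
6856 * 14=95984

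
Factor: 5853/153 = 1951/51 = 3^( - 1 )*17^(  -  1) * 1951^1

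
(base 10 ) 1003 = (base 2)1111101011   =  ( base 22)21d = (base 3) 1101011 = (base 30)13D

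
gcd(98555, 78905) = 5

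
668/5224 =167/1306 = 0.13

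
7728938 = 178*43421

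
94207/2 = 94207/2 = 47103.50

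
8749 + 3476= 12225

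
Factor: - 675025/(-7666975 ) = 27001/306679= 13^1*19^(- 1) *31^1*67^1*16141^ ( - 1) 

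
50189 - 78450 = - 28261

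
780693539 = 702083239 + 78610300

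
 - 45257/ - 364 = 45257/364 = 124.33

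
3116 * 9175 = 28589300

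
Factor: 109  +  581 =2^1 * 3^1*5^1*23^1=690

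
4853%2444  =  2409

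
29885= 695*43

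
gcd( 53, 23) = 1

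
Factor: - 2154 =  - 2^1 * 3^1*359^1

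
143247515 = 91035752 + 52211763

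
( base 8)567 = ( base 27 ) do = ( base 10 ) 375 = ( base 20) IF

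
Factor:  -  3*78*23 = -2^1*3^2*13^1*23^1 =- 5382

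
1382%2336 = 1382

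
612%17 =0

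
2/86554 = 1/43277 = 0.00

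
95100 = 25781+69319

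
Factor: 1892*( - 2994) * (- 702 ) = 2^4*3^4*11^1*13^1*43^1* 499^1 =3976582896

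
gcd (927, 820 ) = 1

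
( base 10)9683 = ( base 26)e8b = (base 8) 22723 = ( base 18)1BFH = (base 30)AMN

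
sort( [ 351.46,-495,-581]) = [ -581, - 495,351.46 ] 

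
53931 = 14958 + 38973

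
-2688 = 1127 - 3815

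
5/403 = 5/403 = 0.01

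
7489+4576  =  12065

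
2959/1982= 2959/1982 =1.49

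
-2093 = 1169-3262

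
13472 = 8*1684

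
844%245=109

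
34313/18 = 34313/18 = 1906.28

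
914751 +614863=1529614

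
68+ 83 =151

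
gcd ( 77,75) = 1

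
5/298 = 5/298 =0.02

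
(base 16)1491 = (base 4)1102101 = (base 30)5pf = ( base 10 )5265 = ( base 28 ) 6k1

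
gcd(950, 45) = 5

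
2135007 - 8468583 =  - 6333576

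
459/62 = 7 + 25/62= 7.40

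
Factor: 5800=2^3*5^2*29^1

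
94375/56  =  1685 + 15/56 = 1685.27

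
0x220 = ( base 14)2ac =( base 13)32B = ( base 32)h0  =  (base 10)544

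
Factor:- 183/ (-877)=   3^1*61^1*877^( - 1)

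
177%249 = 177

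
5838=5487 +351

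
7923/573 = 2641/191 = 13.83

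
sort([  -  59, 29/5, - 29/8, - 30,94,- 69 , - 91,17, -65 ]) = [ - 91, - 69, - 65, - 59, - 30, - 29/8,29/5,17,94]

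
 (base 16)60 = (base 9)116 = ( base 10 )96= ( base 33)2U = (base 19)51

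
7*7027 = 49189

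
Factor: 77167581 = 3^1*4111^1*6257^1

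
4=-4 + 8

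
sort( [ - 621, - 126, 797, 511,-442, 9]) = [  -  621, - 442,  -  126, 9,511, 797] 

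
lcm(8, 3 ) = 24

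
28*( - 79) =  - 2212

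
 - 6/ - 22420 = 3/11210 = 0.00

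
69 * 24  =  1656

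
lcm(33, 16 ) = 528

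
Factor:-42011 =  - 43^1*977^1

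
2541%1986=555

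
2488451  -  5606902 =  - 3118451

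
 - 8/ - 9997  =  8/9997 = 0.00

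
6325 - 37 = 6288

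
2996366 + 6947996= 9944362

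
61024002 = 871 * 70062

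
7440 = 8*930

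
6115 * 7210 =44089150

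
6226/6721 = 566/611 = 0.93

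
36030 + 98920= 134950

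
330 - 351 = - 21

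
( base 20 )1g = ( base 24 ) 1c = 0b100100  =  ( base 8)44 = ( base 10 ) 36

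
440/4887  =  440/4887  =  0.09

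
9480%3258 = 2964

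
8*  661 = 5288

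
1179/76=1179/76 = 15.51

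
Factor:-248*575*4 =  - 570400 = - 2^5*5^2*23^1*31^1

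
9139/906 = 10 + 79/906=10.09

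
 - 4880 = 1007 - 5887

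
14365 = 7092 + 7273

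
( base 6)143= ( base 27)29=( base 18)39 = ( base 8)77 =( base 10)63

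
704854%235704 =233446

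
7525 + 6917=14442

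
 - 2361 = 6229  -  8590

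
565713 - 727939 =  - 162226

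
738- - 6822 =7560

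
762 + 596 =1358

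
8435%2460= 1055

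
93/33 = 31/11  =  2.82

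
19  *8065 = 153235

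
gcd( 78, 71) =1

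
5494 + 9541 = 15035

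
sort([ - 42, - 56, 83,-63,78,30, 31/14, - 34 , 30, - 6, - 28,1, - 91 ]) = [ - 91, - 63,  -  56, - 42,  -  34,- 28, - 6, 1 , 31/14, 30,30, 78, 83] 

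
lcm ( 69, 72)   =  1656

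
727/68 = 10 + 47/68 = 10.69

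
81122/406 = 40561/203 = 199.81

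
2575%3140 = 2575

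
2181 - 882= 1299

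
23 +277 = 300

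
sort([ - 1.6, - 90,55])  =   [ - 90, - 1.6, 55] 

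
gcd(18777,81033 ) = 3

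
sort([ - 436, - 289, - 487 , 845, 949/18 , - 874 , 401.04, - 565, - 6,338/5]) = [ - 874,-565, - 487, - 436, - 289, - 6 , 949/18,  338/5,  401.04,845]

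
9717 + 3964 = 13681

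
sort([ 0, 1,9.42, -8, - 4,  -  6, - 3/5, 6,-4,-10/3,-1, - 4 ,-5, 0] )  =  [-8,  -  6,  -  5 ,-4,  -  4, - 4, - 10/3, - 1,-3/5,0,0, 1,6,9.42 ]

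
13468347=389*34623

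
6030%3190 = 2840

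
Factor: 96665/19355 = 7^( - 2) * 79^( - 1 )*19333^1 =19333/3871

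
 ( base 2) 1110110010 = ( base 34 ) rs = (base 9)1261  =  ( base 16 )3B2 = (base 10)946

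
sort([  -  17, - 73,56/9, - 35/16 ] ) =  [ - 73, - 17, - 35/16,56/9] 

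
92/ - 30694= - 46/15347 = - 0.00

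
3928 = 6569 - 2641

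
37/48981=37/48981 = 0.00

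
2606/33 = 78+32/33 = 78.97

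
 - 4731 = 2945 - 7676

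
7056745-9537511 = - 2480766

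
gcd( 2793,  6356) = 7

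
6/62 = 3/31 = 0.10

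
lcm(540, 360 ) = 1080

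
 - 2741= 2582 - 5323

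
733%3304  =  733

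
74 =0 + 74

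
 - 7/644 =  - 1 + 91/92 = -0.01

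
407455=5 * 81491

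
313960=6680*47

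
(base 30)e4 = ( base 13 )268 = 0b110101000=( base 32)D8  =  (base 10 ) 424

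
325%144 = 37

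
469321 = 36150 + 433171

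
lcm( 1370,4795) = 9590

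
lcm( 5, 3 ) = 15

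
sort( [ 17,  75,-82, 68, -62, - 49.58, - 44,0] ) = [ - 82,-62, - 49.58, - 44,0,17,68,75]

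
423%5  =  3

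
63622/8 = 31811/4 = 7952.75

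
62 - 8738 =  -8676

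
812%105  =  77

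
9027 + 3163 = 12190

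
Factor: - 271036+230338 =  - 40698  =  - 2^1  *  3^2*7^1*17^1*19^1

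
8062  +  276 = 8338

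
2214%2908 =2214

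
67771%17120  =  16411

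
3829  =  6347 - 2518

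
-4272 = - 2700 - 1572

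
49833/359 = 138+291/359 = 138.81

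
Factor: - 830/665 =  - 2^1*7^ (  -  1)*19^( - 1 )*83^1 =- 166/133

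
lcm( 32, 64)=64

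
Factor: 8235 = 3^3 * 5^1*61^1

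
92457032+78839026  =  171296058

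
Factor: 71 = 71^1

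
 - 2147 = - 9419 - -7272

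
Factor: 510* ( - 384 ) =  - 195840 = -2^8*3^2*5^1*17^1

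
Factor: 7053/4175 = 3^1*5^( -2 )*167^( - 1 )*2351^1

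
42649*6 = 255894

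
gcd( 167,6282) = 1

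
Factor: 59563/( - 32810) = -2^( - 1 )*5^( - 1)*7^1*17^( -1 )*67^1*127^1*193^( - 1 ) 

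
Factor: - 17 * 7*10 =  - 2^1*5^1*7^1*17^1 = -  1190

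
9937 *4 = 39748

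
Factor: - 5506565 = - 5^1*491^1*2243^1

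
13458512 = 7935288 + 5523224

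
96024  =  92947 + 3077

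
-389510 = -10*38951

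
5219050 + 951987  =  6171037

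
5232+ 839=6071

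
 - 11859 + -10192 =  - 22051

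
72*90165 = 6491880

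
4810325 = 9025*533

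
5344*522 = 2789568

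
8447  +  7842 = 16289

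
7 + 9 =16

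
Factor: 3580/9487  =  20/53 = 2^2*5^1*53^(-1)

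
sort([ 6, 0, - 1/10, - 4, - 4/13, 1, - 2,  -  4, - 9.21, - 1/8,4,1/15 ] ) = [ - 9.21, - 4, - 4, - 2, - 4/13,  -  1/8, - 1/10, 0,  1/15,1,4, 6 ] 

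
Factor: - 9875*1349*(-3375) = 3^3*5^6*19^1*71^1*79^1 = 44959640625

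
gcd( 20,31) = 1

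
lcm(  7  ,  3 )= 21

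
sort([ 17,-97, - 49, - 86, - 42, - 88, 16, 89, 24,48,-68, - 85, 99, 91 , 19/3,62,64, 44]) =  [ - 97, - 88, - 86, - 85, - 68, - 49 , - 42, 19/3,  16, 17, 24, 44, 48,62,64, 89,91,99]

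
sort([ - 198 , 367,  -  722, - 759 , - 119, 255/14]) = [-759,  -  722,- 198 , - 119,255/14,367 ]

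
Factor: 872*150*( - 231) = - 2^4*3^2*5^2*7^1*11^1 *109^1 = - 30214800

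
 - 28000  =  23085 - 51085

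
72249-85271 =-13022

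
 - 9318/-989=9318/989=9.42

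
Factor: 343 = 7^3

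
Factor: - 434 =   -  2^1 * 7^1*31^1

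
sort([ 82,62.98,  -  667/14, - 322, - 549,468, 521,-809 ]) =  [-809,-549,  -  322 , - 667/14, 62.98, 82,468,521]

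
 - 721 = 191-912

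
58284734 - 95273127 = -36988393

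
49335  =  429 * 115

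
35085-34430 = 655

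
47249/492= 96 + 17/492= 96.03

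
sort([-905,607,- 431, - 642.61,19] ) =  [ - 905, - 642.61, - 431, 19, 607]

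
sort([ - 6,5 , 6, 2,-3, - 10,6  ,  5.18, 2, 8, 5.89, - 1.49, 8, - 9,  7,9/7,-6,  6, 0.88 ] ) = [ - 10 , - 9,-6, - 6, - 3, - 1.49,  0.88,9/7,  2,  2,5, 5.18,5.89,6,  6,  6,  7  ,  8, 8]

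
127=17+110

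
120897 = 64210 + 56687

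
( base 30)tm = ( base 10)892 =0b1101111100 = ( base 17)318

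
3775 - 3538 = 237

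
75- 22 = 53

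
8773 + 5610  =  14383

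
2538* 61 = 154818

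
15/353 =15/353 = 0.04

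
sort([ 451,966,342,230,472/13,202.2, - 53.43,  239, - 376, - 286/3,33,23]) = [ - 376, - 286/3,-53.43,23, 33 , 472/13,202.2 , 230,239, 342,451, 966]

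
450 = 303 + 147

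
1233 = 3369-2136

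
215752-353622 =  - 137870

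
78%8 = 6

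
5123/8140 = 5123/8140 = 0.63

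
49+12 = 61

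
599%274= 51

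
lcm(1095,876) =4380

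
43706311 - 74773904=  - 31067593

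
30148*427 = 12873196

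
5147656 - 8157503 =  - 3009847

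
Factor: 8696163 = 3^1 *7^1 * 17^1*24359^1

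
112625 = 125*901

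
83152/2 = 41576 = 41576.00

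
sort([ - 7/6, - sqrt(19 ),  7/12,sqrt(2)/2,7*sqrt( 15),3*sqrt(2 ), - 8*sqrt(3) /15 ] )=[ - sqrt( 19 ),-7/6,  -  8* sqrt(3 ) /15,7/12 , sqrt(2) /2,  3*sqrt( 2), 7*sqrt( 15 ) ]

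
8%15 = 8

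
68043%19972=8127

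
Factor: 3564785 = 5^1*7^1*  179^1*569^1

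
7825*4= 31300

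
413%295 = 118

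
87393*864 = 75507552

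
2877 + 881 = 3758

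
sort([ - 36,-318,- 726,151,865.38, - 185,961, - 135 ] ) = [-726, - 318, - 185, - 135, - 36,151,865.38, 961 ]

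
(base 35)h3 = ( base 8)1126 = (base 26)n0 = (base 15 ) 29D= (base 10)598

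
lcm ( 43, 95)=4085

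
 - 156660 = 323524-480184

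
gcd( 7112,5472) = 8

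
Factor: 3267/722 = 2^( - 1)*3^3 * 11^2*19^( - 2)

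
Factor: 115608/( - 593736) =- 11^( - 1)*13^ ( - 1 ) * 173^( - 1) * 4817^1=- 4817/24739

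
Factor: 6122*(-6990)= - 2^2*3^1 * 5^1*233^1 * 3061^1 = - 42792780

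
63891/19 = 63891/19 = 3362.68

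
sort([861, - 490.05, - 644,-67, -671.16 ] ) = [ - 671.16, - 644, - 490.05, - 67,  861]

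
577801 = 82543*7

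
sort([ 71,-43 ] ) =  [ - 43,71]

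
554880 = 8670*64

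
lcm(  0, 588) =0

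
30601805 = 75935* 403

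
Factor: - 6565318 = -2^1*1229^1 * 2671^1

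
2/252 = 1/126 = 0.01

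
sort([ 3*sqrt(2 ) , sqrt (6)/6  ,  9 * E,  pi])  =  [sqrt( 6)/6,pi,3 * sqrt(2), 9*E ] 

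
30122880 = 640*47067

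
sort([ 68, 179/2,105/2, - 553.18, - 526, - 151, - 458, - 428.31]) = [ - 553.18, -526,- 458, - 428.31, - 151, 105/2, 68,179/2]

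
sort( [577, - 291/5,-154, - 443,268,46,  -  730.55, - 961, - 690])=[-961, -730.55, - 690,-443,-154, - 291/5,  46, 268, 577 ]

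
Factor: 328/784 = 2^ ( - 1)*7^ ( - 2) * 41^1 =41/98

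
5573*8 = 44584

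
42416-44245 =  - 1829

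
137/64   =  2 + 9/64 =2.14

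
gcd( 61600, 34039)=1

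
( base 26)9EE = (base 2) 1100100111110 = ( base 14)24d8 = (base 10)6462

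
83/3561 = 83/3561=0.02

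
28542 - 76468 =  - 47926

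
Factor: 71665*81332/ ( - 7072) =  - 1457164445/1768=- 2^( - 3 )*5^1 * 11^1*13^ ( - 1) * 17^ ( - 1 )*1303^1*20333^1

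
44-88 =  - 44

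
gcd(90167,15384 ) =1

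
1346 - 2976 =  - 1630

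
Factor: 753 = 3^1*251^1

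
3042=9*338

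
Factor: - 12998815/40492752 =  - 2^( - 4 )*3^( - 1 )*5^1*29^1*157^1*523^( - 1)*571^1*1613^( - 1) 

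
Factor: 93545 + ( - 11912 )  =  3^1*27211^1 = 81633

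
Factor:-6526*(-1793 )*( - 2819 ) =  - 2^1*11^1 *13^1*163^1*251^1 * 2819^1 = - 32985451642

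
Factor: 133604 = 2^2*127^1*263^1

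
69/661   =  69/661 =0.10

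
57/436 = 57/436 = 0.13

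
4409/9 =489  +  8/9 = 489.89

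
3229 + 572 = 3801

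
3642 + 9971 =13613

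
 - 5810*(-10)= 58100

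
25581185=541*47285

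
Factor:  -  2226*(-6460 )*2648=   38078134080 = 2^6*3^1*5^1*7^1 * 17^1*19^1*53^1 * 331^1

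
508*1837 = 933196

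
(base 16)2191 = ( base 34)7ep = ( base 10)8593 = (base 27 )BL7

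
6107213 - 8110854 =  - 2003641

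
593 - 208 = 385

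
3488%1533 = 422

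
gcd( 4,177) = 1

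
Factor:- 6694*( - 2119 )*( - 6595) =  - 2^1*5^1 * 13^1*163^1 * 1319^1*3347^1=- 93547344670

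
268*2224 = 596032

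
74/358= 37/179= 0.21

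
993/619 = 1 + 374/619  =  1.60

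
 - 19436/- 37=19436/37 = 525.30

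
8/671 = 8/671 = 0.01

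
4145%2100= 2045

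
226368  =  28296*8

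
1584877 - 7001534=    - 5416657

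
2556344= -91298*( - 28)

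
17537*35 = 613795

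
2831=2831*1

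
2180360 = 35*62296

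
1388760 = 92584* 15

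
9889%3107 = 568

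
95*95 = 9025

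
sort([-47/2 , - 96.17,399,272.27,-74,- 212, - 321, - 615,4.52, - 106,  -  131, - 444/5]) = [ - 615, - 321, - 212 , - 131,- 106, - 96.17,-444/5, - 74, -47/2, 4.52,272.27, 399]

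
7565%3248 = 1069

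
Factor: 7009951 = 13^2*41479^1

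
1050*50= 52500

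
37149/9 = 12383/3 = 4127.67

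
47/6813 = 47/6813= 0.01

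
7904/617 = 7904/617= 12.81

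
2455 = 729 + 1726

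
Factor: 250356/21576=2^( - 1)*29^(  -  1 )*673^1= 673/58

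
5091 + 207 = 5298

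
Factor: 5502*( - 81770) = -449898540=-2^2*3^1*5^1*7^1 *13^1*17^1*37^1*131^1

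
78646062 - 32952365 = 45693697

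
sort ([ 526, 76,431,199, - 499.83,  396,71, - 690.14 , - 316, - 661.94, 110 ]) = [ - 690.14, - 661.94, - 499.83, - 316, 71, 76,110 , 199, 396, 431,526]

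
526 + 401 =927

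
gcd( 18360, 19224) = 216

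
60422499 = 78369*771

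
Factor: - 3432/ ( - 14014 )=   12/49 = 2^2 * 3^1 * 7^( - 2)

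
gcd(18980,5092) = 4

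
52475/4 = 52475/4 = 13118.75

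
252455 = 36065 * 7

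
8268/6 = 1378 = 1378.00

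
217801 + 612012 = 829813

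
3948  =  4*987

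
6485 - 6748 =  - 263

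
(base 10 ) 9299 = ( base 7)36053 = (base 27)ckb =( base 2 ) 10010001010011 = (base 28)bo3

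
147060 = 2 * 73530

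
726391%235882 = 18745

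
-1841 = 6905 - 8746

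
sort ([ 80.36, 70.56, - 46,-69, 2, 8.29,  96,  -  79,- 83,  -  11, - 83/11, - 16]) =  [ - 83,  -  79, - 69, - 46, -16,-11,-83/11, 2 , 8.29,70.56,  80.36, 96] 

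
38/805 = 38/805 = 0.05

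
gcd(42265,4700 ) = 5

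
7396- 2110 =5286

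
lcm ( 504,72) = 504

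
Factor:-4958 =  - 2^1*37^1*67^1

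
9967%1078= 265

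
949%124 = 81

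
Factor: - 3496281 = -3^1*59^1 *19753^1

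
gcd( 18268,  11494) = 2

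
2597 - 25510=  - 22913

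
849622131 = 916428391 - 66806260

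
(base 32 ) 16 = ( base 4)212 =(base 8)46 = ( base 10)38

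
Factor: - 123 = -3^1*41^1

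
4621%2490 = 2131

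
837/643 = 837/643 = 1.30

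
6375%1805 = 960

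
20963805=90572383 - 69608578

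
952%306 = 34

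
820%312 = 196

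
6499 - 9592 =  - 3093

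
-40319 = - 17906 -22413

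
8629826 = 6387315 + 2242511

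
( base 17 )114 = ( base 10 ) 310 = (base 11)262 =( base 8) 466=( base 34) 94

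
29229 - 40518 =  - 11289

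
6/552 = 1/92  =  0.01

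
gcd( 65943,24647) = 1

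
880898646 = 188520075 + 692378571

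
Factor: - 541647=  - 3^6*743^1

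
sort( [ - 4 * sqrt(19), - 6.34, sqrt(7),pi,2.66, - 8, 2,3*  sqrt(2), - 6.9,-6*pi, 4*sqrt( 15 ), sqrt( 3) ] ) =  [ -6*pi, - 4*sqrt(19 ), - 8,  -  6.9, - 6.34, sqrt(3),2, sqrt( 7), 2.66, pi, 3*sqrt( 2),4*sqrt( 15) ]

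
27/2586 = 9/862 = 0.01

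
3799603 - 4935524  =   - 1135921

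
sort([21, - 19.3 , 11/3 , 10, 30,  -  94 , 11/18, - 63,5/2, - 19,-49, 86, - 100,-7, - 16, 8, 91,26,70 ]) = [ - 100,-94,-63, - 49, - 19.3,  -  19, - 16 , - 7,11/18, 5/2,11/3,  8,10,  21 , 26,30, 70, 86, 91] 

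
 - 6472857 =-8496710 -  -  2023853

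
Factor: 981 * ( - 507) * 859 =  - 427238253=- 3^3*13^2*109^1*859^1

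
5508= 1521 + 3987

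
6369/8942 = 6369/8942 = 0.71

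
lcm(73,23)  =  1679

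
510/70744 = 255/35372 = 0.01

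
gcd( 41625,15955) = 5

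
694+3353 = 4047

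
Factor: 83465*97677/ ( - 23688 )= - 905845645/2632 = - 2^(-3) * 5^1 * 7^(-1 )*47^(  -  1 )*10853^1*16693^1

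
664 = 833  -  169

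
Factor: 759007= 103^1*7369^1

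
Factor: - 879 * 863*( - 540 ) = 409631580 =2^2*3^4*5^1*293^1*863^1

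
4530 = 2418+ 2112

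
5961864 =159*37496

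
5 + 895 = 900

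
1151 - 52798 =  - 51647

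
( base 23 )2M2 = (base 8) 3036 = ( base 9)2130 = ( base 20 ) 3i6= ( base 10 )1566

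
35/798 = 5/114  =  0.04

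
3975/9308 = 3975/9308= 0.43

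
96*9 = 864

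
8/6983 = 8/6983 = 0.00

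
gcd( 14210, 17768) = 2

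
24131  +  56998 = 81129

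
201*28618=5752218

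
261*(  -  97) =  - 25317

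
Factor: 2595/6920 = 2^( - 3)*3^1 =3/8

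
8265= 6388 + 1877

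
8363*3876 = 32414988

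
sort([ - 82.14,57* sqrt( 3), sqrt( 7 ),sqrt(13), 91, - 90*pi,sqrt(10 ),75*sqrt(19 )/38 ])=[ - 90*pi, - 82.14,sqrt( 7 ), sqrt(10 ) , sqrt(13 ),  75*sqrt(19 ) /38,91,  57*sqrt(3 ) ]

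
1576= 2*788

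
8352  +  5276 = 13628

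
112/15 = 112/15 = 7.47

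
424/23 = 18 + 10/23  =  18.43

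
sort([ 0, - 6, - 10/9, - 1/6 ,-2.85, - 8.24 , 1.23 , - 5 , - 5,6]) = [ - 8.24,-6, - 5, - 5, - 2.85, - 10/9,  -  1/6, 0,1.23,  6 ] 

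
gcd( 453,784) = 1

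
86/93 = 86/93 = 0.92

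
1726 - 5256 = - 3530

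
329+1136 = 1465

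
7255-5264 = 1991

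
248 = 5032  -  4784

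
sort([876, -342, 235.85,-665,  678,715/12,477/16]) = [-665,-342,477/16,715/12, 235.85, 678 , 876]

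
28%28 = 0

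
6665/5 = 1333 = 1333.00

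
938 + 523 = 1461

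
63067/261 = 63067/261 = 241.64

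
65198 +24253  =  89451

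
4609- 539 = 4070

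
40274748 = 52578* 766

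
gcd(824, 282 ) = 2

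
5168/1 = 5168 = 5168.00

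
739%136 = 59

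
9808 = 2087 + 7721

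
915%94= 69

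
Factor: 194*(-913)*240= - 2^5*3^1* 5^1*11^1*83^1*97^1 = -42509280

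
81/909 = 9/101 = 0.09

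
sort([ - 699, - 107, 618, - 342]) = [ - 699 , - 342, - 107 , 618]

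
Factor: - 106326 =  -2^1* 3^3 * 11^1*179^1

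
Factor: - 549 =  - 3^2*61^1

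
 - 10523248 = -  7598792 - 2924456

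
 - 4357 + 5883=1526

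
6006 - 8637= - 2631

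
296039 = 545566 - 249527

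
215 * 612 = 131580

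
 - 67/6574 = - 67/6574   =  -  0.01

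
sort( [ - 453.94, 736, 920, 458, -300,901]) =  [- 453.94, - 300,  458, 736,901 , 920] 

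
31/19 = 1 + 12/19 = 1.63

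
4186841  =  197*21253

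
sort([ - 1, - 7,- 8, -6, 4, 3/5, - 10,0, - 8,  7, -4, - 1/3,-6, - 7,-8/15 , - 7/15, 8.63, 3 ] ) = [ - 10,-8,- 8, - 7, - 7,  -  6, - 6,-4,-1, - 8/15,-7/15, - 1/3, 0 , 3/5 , 3,  4, 7,8.63 ] 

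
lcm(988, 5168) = 67184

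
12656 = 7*1808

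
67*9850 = 659950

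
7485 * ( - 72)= - 538920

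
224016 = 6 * 37336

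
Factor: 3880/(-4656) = -2^( - 1 )*3^ (  -  1) * 5^1 = - 5/6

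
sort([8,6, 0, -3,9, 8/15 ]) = [ -3, 0,8/15, 6,8, 9 ] 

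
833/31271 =833/31271 = 0.03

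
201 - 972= - 771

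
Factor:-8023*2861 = - 22953803 = -71^1*113^1*2861^1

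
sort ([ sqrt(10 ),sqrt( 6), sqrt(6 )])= [sqrt( 6),  sqrt( 6),  sqrt( 10)] 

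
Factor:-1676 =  - 2^2 * 419^1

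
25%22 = 3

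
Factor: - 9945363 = -3^1*3315121^1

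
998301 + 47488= 1045789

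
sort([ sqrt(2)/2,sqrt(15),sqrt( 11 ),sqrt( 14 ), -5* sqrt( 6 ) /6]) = [ - 5*sqrt( 6 )/6,sqrt( 2) /2, sqrt( 11),sqrt( 14),sqrt ( 15) ]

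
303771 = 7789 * 39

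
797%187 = 49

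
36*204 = 7344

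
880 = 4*220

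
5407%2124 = 1159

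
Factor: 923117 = 13^1*17^1 * 4177^1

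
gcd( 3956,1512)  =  4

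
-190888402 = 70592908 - 261481310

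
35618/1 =35618= 35618.00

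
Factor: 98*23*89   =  2^1*7^2*23^1*89^1 = 200606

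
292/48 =73/12 = 6.08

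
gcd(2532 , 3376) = 844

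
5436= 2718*2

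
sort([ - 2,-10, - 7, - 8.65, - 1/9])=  [ - 10, - 8.65, - 7, - 2 , - 1/9 ]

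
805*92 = 74060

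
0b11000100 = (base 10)196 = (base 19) a6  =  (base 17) b9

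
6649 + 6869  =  13518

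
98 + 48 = 146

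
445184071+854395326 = 1299579397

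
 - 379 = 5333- 5712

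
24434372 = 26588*919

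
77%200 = 77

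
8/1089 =8/1089 =0.01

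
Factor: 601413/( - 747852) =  - 653/812= -2^(-2 )*7^(  -  1 )*29^ ( - 1) *653^1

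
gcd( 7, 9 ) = 1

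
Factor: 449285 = 5^1*59^1*1523^1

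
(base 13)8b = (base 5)430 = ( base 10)115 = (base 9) 137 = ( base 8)163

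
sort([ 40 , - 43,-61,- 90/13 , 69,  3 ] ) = [ - 61, - 43, - 90/13,3, 40,69]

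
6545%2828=889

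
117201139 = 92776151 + 24424988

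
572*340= 194480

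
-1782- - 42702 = 40920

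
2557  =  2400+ 157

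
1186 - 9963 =- 8777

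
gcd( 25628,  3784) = 172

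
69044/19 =3633+ 17/19=   3633.89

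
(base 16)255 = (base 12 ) 419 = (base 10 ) 597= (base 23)12M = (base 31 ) j8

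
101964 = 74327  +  27637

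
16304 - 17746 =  - 1442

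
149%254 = 149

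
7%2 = 1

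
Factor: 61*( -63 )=- 3^2*7^1*61^1 = - 3843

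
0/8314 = 0 = 0.00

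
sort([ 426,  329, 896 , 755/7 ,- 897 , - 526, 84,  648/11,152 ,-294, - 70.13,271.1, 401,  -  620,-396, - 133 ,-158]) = [ - 897 , - 620, - 526, - 396, - 294,  -  158, - 133, - 70.13, 648/11,  84,755/7,  152, 271.1, 329 , 401,426,896] 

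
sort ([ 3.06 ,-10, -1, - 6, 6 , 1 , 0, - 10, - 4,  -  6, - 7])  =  [ - 10 , - 10 , - 7,-6, - 6, - 4 , - 1,  0,1,  3.06,6 ] 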